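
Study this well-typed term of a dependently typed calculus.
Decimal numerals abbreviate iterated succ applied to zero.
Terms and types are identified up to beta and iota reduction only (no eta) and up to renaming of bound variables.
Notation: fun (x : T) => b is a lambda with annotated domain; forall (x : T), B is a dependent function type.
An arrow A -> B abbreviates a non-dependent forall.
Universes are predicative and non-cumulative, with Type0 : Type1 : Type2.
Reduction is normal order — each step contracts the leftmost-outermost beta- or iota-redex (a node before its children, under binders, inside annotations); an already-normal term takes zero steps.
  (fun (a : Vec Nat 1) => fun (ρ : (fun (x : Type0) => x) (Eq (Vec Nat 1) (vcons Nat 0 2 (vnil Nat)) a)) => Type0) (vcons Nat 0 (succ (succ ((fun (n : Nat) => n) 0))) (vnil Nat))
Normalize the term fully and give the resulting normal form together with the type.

resulting normal form:
  fun (a : Eq (Vec Nat 1) (vcons Nat 0 2 (vnil Nat)) (vcons Nat 0 2 (vnil Nat))) => Type0
type:
  Eq (Vec Nat 1) (vcons Nat 0 2 (vnil Nat)) (vcons Nat 0 2 (vnil Nat)) -> Type1
observation: the term reaches its normal form after 3 normal-order steps.


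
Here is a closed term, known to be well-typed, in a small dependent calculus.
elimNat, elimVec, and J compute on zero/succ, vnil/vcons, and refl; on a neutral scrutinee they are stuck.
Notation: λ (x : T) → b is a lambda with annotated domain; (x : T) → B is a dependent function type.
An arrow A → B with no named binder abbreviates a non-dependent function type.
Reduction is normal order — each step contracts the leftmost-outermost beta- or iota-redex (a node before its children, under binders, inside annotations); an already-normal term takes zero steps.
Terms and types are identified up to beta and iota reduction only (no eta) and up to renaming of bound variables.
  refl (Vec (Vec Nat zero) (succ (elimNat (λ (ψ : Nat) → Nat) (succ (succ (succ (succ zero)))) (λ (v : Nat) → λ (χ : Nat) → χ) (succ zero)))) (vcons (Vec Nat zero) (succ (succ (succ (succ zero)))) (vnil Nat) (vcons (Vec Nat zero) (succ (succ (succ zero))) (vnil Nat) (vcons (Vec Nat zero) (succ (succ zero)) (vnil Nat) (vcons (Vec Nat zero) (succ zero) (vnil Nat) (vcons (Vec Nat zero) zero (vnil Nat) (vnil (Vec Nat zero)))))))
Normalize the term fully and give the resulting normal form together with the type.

resulting normal form:
  refl (Vec (Vec Nat zero) (succ (succ (succ (succ (succ zero)))))) (vcons (Vec Nat zero) (succ (succ (succ (succ zero)))) (vnil Nat) (vcons (Vec Nat zero) (succ (succ (succ zero))) (vnil Nat) (vcons (Vec Nat zero) (succ (succ zero)) (vnil Nat) (vcons (Vec Nat zero) (succ zero) (vnil Nat) (vcons (Vec Nat zero) zero (vnil Nat) (vnil (Vec Nat zero)))))))
type:
  Eq (Vec (Vec Nat zero) (succ (succ (succ (succ (succ zero)))))) (vcons (Vec Nat zero) (succ (succ (succ (succ zero)))) (vnil Nat) (vcons (Vec Nat zero) (succ (succ (succ zero))) (vnil Nat) (vcons (Vec Nat zero) (succ (succ zero)) (vnil Nat) (vcons (Vec Nat zero) (succ zero) (vnil Nat) (vcons (Vec Nat zero) zero (vnil Nat) (vnil (Vec Nat zero))))))) (vcons (Vec Nat zero) (succ (succ (succ (succ zero)))) (vnil Nat) (vcons (Vec Nat zero) (succ (succ (succ zero))) (vnil Nat) (vcons (Vec Nat zero) (succ (succ zero)) (vnil Nat) (vcons (Vec Nat zero) (succ zero) (vnil Nat) (vcons (Vec Nat zero) zero (vnil Nat) (vnil (Vec Nat zero)))))))
observation: 4 normal-order steps separate the term from its normal form.


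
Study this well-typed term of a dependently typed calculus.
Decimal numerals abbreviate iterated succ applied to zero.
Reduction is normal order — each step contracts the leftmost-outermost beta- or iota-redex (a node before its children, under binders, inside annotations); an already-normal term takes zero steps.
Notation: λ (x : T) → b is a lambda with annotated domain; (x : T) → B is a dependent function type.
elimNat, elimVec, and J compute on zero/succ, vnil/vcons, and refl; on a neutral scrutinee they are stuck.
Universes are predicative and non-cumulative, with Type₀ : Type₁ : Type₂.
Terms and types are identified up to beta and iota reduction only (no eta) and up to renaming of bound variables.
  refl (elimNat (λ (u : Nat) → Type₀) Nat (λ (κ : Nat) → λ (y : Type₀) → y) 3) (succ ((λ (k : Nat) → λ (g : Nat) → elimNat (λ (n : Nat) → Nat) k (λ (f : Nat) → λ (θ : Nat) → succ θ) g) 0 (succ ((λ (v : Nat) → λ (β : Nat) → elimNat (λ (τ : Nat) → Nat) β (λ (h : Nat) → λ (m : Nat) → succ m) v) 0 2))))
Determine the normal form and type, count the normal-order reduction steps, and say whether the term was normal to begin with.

normal form:
  refl Nat 4
inferred type:
  Eq Nat 4 4
reduction steps (normal order): 25
started in normal form: no
first contracted redex: an elimNat iota-redex


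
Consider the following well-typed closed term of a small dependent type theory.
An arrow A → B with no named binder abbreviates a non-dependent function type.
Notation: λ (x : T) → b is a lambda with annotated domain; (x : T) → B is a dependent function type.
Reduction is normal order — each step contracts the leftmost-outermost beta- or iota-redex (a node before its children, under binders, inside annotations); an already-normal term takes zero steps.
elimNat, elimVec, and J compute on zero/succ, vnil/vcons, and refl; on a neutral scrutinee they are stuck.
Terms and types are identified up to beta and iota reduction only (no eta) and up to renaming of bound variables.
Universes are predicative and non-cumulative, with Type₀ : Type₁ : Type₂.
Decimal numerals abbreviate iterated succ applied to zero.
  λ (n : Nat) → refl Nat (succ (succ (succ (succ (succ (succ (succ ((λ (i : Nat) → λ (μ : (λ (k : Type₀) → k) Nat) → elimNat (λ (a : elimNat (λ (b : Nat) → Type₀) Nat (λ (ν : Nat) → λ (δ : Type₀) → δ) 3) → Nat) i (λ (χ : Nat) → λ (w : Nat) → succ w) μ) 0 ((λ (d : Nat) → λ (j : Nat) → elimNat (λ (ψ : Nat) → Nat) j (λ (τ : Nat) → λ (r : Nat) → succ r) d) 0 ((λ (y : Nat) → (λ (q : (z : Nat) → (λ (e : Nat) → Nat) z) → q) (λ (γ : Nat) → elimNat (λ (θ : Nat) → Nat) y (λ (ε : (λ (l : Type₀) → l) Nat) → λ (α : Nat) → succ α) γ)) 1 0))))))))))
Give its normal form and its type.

reduced normal form:
  λ (n : Nat) → refl Nat 8
inferred type:
  Nat → Eq Nat 8 8


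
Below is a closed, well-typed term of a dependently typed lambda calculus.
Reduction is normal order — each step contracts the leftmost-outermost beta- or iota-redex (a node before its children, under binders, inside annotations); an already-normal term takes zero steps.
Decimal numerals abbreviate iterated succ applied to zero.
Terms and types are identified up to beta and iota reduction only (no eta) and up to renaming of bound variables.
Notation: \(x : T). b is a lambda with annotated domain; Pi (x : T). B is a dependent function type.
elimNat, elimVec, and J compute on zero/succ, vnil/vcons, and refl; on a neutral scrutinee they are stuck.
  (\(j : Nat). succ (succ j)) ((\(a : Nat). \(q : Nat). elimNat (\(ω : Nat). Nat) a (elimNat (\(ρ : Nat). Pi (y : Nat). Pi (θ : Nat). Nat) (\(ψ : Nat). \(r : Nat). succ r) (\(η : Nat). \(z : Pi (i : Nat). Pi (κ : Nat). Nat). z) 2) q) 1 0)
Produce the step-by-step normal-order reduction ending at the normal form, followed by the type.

normal-order reduction sequence:
  (\(j : Nat). succ (succ j)) ((\(a : Nat). \(q : Nat). elimNat (\(ω : Nat). Nat) a (elimNat (\(ρ : Nat). Pi (y : Nat). Pi (θ : Nat). Nat) (\(ψ : Nat). \(r : Nat). succ r) (\(η : Nat). \(z : Pi (i : Nat). Pi (κ : Nat). Nat). z) 2) q) 1 0)
  ~> succ (succ ((\(j : Nat). \(a : Nat). elimNat (\(q : Nat). Nat) j (elimNat (\(ω : Nat). Pi (ρ : Nat). Pi (y : Nat). Nat) (\(θ : Nat). \(ψ : Nat). succ ψ) (\(r : Nat). \(η : Pi (z : Nat). Pi (i : Nat). Nat). η) 2) a) 1 0))
  ~> succ (succ ((\(j : Nat). elimNat (\(a : Nat). Nat) 1 (elimNat (\(q : Nat). Pi (ω : Nat). Pi (ρ : Nat). Nat) (\(y : Nat). \(θ : Nat). succ θ) (\(ψ : Nat). \(r : Pi (η : Nat). Pi (z : Nat). Nat). r) 2) j) 0))
  ~> succ (succ (elimNat (\(j : Nat). Nat) 1 (elimNat (\(a : Nat). Pi (q : Nat). Pi (ω : Nat). Nat) (\(ρ : Nat). \(y : Nat). succ y) (\(θ : Nat). \(ψ : Pi (r : Nat). Pi (η : Nat). Nat). ψ) 2) 0))
  ~> 3
type:
  Nat


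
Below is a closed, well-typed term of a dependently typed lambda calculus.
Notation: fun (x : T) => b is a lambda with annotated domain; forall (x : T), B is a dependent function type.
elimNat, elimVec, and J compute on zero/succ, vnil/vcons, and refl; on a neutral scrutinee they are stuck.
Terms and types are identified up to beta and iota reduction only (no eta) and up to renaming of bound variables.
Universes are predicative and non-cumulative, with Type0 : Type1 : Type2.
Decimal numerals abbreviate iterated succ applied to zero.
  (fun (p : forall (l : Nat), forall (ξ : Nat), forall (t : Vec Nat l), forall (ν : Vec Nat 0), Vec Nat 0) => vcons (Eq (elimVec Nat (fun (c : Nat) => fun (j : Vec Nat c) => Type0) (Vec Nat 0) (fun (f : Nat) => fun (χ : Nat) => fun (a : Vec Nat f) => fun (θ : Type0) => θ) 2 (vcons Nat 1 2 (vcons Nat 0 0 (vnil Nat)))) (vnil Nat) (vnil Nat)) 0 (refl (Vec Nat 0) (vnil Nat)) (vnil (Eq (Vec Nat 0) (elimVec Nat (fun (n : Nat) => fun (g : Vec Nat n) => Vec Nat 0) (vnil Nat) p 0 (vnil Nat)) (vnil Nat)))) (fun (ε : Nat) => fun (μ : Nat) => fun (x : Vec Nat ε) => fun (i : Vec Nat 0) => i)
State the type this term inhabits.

the term's type:
  Vec (Eq (Vec Nat 0) (vnil Nat) (vnil Nat)) 1


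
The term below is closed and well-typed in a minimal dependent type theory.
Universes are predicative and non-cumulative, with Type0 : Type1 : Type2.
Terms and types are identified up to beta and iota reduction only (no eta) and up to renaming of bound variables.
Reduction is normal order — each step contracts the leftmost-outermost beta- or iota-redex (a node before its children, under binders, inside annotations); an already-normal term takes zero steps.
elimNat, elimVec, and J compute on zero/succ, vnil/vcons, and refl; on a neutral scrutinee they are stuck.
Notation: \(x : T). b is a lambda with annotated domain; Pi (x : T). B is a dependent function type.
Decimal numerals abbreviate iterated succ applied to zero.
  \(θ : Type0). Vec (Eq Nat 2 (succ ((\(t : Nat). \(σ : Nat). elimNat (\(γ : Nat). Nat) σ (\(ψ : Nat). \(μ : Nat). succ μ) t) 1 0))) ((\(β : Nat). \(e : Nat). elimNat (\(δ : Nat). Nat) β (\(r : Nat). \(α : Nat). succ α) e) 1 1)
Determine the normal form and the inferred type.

normal form:
  \(θ : Type0). Vec (Eq Nat 2 2) 2
inferred type:
  Pi (θ : Type0). Type0
observation: the term reaches its normal form after 12 normal-order steps.


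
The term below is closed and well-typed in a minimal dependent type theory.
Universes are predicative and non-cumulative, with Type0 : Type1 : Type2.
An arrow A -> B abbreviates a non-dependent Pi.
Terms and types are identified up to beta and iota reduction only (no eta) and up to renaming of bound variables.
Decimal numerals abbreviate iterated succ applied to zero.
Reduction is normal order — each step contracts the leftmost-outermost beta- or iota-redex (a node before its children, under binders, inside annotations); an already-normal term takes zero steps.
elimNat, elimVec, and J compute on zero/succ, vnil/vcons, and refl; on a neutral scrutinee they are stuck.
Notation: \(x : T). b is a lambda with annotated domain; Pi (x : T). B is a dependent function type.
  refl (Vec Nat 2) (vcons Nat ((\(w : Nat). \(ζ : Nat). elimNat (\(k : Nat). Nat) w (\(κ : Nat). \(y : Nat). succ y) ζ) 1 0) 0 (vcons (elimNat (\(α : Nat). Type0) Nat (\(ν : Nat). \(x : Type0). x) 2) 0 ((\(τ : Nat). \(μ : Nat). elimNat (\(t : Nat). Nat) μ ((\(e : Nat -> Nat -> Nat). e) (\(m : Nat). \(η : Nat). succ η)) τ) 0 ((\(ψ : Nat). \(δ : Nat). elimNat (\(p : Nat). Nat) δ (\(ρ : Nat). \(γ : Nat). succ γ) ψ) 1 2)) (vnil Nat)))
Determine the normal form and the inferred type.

normal form:
  refl (Vec Nat 2) (vcons Nat 1 0 (vcons Nat 0 3 (vnil Nat)))
the term's type:
  Eq (Vec Nat 2) (vcons Nat 1 0 (vcons Nat 0 3 (vnil Nat))) (vcons Nat 1 0 (vcons Nat 0 3 (vnil Nat)))
observation: the leftmost-outermost redex is a beta-redex, and normalization takes 19 steps.


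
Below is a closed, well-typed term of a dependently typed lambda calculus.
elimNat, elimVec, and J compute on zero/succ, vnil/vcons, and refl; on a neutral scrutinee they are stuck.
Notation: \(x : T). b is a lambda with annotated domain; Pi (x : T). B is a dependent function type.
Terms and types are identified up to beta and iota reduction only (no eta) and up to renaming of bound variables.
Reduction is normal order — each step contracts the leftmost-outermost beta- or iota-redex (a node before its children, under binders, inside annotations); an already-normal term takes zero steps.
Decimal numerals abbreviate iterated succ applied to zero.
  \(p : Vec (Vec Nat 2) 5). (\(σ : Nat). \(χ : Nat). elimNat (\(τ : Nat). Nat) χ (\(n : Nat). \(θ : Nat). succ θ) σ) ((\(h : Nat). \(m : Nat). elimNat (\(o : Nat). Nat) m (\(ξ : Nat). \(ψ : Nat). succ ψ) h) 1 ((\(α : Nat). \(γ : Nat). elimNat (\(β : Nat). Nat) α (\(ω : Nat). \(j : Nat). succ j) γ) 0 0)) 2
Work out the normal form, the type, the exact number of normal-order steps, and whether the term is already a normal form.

normal form:
  \(p : Vec (Vec Nat 2) 5). 3
the term's type:
  Pi (p : Vec (Vec Nat 2) 5). Nat
reduction steps (normal order): 15
already normal: no
first contracted redex: a beta-redex


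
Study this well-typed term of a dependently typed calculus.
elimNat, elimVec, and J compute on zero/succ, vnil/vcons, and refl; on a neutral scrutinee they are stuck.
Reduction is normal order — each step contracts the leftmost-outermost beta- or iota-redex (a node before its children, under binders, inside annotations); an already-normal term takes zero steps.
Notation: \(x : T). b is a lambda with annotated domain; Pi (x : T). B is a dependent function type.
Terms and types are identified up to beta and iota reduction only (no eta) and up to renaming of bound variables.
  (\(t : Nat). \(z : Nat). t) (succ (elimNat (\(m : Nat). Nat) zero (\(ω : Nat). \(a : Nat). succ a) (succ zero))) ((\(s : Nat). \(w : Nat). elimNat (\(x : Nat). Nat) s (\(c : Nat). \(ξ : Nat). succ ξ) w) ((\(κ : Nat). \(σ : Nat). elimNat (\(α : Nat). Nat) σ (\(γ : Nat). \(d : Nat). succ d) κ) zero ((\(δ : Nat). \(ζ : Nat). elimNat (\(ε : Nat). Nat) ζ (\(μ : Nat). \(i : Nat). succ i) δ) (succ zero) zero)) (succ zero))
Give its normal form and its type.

normal form:
  succ (succ zero)
type:
  Nat
observation: 6 normal-order steps normalize the term, beginning with a beta-redex.


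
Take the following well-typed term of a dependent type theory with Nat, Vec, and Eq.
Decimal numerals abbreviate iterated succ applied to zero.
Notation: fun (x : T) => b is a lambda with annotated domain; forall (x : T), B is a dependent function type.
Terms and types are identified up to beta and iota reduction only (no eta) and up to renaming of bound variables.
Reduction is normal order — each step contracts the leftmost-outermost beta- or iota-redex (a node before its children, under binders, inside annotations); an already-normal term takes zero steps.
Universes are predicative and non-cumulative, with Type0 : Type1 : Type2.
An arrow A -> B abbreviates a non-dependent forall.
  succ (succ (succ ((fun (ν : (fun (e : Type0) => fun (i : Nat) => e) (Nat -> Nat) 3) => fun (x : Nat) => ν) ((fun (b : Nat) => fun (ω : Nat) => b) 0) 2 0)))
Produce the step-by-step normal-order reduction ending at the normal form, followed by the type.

normal-order reduction:
  succ (succ (succ ((fun (ν : (fun (e : Type0) => fun (i : Nat) => e) (Nat -> Nat) 3) => fun (x : Nat) => ν) ((fun (b : Nat) => fun (ω : Nat) => b) 0) 2 0)))
  ~> succ (succ (succ ((fun (ν : Nat) => (fun (e : Nat) => fun (i : Nat) => e) 0) 2 0)))
  ~> succ (succ (succ ((fun (ν : Nat) => fun (e : Nat) => ν) 0 0)))
  ~> succ (succ (succ ((fun (ν : Nat) => 0) 0)))
  ~> 3
type:
  Nat


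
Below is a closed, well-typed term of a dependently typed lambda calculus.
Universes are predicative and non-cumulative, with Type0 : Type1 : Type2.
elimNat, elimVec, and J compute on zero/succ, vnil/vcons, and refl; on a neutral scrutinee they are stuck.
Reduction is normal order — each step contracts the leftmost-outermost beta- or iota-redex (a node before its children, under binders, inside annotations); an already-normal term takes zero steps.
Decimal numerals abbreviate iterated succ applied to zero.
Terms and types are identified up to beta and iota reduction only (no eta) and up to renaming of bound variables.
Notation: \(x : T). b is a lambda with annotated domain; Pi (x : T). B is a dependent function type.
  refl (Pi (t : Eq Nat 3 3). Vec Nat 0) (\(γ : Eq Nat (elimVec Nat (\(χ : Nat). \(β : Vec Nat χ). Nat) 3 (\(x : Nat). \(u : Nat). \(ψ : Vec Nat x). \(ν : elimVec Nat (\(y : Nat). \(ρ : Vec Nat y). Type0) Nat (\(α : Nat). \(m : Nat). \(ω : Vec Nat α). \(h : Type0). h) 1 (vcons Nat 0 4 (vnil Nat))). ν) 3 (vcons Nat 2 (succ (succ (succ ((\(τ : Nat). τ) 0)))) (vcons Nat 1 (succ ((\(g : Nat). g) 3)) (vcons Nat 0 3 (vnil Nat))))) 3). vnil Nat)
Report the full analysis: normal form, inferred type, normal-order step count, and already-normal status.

normal form:
  refl (Pi (t : Eq Nat 3 3). Vec Nat 0) (\(γ : Eq Nat 3 3). vnil Nat)
the term's type:
  Eq (Pi (t : Eq Nat 3 3). Vec Nat 0) (\(γ : Eq Nat 3 3). vnil Nat) (\(χ : Eq Nat 3 3). vnil Nat)
reduction steps (normal order): 16
started in normal form: no
first redex: an elimVec iota-redex


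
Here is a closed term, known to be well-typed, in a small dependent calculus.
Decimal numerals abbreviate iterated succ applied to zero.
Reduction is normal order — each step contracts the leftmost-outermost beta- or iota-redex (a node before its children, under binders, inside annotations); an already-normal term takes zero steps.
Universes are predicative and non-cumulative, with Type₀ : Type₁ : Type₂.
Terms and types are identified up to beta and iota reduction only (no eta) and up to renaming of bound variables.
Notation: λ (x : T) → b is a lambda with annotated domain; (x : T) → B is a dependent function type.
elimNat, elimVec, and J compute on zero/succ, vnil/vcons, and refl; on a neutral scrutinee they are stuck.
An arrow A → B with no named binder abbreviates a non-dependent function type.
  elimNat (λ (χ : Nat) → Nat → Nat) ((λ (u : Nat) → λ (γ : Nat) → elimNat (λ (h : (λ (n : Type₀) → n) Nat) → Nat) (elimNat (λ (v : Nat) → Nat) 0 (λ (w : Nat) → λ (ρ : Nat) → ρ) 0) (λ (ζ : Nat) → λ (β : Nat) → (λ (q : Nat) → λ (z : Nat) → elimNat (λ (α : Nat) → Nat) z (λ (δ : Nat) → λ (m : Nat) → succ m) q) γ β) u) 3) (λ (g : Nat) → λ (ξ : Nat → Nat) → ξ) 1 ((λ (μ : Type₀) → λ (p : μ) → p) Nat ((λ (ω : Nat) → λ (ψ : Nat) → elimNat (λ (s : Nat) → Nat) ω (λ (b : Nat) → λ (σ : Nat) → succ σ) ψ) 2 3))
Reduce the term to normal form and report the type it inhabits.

reduced normal form:
  15
inferred type:
  Nat
observation: the leftmost-outermost redex is an elimNat iota-redex, and normalization takes 113 steps.


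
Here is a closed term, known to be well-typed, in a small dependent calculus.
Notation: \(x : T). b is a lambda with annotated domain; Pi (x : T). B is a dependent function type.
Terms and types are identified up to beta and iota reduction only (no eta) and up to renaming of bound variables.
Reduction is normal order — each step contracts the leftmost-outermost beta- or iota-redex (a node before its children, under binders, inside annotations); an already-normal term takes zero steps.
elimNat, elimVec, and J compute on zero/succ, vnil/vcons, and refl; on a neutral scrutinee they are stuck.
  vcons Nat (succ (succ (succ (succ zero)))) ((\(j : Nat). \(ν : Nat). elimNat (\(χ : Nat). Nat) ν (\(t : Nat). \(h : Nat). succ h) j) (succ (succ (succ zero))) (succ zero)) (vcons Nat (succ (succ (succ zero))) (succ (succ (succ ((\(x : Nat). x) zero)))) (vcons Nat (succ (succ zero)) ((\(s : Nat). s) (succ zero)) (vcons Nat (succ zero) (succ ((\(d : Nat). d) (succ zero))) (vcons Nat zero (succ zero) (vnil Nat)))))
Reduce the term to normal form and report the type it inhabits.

resulting normal form:
  vcons Nat (succ (succ (succ (succ zero)))) (succ (succ (succ (succ zero)))) (vcons Nat (succ (succ (succ zero))) (succ (succ (succ zero))) (vcons Nat (succ (succ zero)) (succ zero) (vcons Nat (succ zero) (succ (succ zero)) (vcons Nat zero (succ zero) (vnil Nat)))))
type:
  Vec Nat (succ (succ (succ (succ (succ zero)))))


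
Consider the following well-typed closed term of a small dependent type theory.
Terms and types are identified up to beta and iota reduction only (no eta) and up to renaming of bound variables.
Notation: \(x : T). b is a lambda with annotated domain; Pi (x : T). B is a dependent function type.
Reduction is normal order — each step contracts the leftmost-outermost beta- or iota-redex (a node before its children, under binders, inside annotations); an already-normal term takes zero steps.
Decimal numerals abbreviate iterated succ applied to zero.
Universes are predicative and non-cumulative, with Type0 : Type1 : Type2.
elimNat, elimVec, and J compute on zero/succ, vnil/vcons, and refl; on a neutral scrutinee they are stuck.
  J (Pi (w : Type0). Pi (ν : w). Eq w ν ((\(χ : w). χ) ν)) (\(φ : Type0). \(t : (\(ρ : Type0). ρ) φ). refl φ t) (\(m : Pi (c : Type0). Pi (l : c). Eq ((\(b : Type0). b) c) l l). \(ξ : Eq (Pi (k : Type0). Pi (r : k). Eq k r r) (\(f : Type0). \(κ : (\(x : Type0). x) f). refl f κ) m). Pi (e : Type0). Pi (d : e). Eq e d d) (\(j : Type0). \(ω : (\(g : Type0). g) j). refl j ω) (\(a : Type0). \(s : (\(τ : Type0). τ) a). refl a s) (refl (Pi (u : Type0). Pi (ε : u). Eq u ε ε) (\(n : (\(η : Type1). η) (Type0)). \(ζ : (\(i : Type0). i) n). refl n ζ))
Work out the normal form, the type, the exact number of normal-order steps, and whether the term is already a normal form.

normal form:
  \(w : Type0). \(ν : w). refl w ν
type:
  Pi (w : Type0). Pi (ν : w). Eq w ν ν
reduction steps (normal order): 2
already normal: no
first contracted redex: a J iota-redex


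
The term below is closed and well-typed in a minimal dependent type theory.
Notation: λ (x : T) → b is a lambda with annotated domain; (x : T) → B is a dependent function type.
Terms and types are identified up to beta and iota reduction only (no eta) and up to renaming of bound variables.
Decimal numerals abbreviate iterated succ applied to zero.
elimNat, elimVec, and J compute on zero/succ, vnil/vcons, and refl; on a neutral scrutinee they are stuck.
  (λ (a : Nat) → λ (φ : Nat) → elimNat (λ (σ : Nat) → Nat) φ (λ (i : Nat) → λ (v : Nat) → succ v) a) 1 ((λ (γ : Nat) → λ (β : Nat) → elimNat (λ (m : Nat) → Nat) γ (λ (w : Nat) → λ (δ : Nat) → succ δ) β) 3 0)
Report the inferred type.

type:
  Nat


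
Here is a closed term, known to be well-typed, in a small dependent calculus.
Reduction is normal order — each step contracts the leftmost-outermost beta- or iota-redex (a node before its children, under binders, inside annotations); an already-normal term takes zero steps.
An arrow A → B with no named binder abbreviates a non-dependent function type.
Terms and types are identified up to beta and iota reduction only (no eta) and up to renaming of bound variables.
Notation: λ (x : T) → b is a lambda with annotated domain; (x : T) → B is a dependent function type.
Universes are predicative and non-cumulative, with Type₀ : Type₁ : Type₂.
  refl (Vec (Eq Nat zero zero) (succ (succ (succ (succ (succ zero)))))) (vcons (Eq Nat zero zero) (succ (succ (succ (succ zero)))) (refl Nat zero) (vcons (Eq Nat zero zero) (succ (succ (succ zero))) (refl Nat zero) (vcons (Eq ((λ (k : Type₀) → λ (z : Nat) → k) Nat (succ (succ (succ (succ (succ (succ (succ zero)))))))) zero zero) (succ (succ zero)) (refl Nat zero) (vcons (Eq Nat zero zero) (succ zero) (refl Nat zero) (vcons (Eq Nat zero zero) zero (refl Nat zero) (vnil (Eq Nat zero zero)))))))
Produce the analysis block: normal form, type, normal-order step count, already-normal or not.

reduced normal form:
  refl (Vec (Eq Nat zero zero) (succ (succ (succ (succ (succ zero)))))) (vcons (Eq Nat zero zero) (succ (succ (succ (succ zero)))) (refl Nat zero) (vcons (Eq Nat zero zero) (succ (succ (succ zero))) (refl Nat zero) (vcons (Eq Nat zero zero) (succ (succ zero)) (refl Nat zero) (vcons (Eq Nat zero zero) (succ zero) (refl Nat zero) (vcons (Eq Nat zero zero) zero (refl Nat zero) (vnil (Eq Nat zero zero)))))))
type:
  Eq (Vec (Eq Nat zero zero) (succ (succ (succ (succ (succ zero)))))) (vcons (Eq Nat zero zero) (succ (succ (succ (succ zero)))) (refl Nat zero) (vcons (Eq Nat zero zero) (succ (succ (succ zero))) (refl Nat zero) (vcons (Eq Nat zero zero) (succ (succ zero)) (refl Nat zero) (vcons (Eq Nat zero zero) (succ zero) (refl Nat zero) (vcons (Eq Nat zero zero) zero (refl Nat zero) (vnil (Eq Nat zero zero))))))) (vcons (Eq Nat zero zero) (succ (succ (succ (succ zero)))) (refl Nat zero) (vcons (Eq Nat zero zero) (succ (succ (succ zero))) (refl Nat zero) (vcons (Eq Nat zero zero) (succ (succ zero)) (refl Nat zero) (vcons (Eq Nat zero zero) (succ zero) (refl Nat zero) (vcons (Eq Nat zero zero) zero (refl Nat zero) (vnil (Eq Nat zero zero)))))))
normal-order step count: 2
term was already normal: no
first redex: a beta-redex


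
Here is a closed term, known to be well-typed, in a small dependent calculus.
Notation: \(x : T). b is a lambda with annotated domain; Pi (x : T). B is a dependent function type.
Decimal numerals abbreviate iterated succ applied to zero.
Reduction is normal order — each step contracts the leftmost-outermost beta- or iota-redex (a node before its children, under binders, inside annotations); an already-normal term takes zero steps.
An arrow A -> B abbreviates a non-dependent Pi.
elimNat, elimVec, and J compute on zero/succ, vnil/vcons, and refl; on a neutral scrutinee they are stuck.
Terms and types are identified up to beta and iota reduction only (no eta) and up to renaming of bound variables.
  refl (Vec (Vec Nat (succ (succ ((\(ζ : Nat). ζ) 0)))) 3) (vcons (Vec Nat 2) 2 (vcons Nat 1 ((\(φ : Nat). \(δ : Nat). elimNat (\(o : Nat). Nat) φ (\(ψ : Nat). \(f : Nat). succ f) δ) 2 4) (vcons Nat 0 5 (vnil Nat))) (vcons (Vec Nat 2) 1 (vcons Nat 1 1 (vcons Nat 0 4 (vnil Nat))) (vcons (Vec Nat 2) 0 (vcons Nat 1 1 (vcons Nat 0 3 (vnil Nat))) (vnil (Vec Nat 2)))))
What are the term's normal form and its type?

normal form:
  refl (Vec (Vec Nat 2) 3) (vcons (Vec Nat 2) 2 (vcons Nat 1 6 (vcons Nat 0 5 (vnil Nat))) (vcons (Vec Nat 2) 1 (vcons Nat 1 1 (vcons Nat 0 4 (vnil Nat))) (vcons (Vec Nat 2) 0 (vcons Nat 1 1 (vcons Nat 0 3 (vnil Nat))) (vnil (Vec Nat 2)))))
the term's type:
  Eq (Vec (Vec Nat 2) 3) (vcons (Vec Nat 2) 2 (vcons Nat 1 6 (vcons Nat 0 5 (vnil Nat))) (vcons (Vec Nat 2) 1 (vcons Nat 1 1 (vcons Nat 0 4 (vnil Nat))) (vcons (Vec Nat 2) 0 (vcons Nat 1 1 (vcons Nat 0 3 (vnil Nat))) (vnil (Vec Nat 2))))) (vcons (Vec Nat 2) 2 (vcons Nat 1 6 (vcons Nat 0 5 (vnil Nat))) (vcons (Vec Nat 2) 1 (vcons Nat 1 1 (vcons Nat 0 4 (vnil Nat))) (vcons (Vec Nat 2) 0 (vcons Nat 1 1 (vcons Nat 0 3 (vnil Nat))) (vnil (Vec Nat 2)))))
observation: the term reaches its normal form after 16 normal-order steps.


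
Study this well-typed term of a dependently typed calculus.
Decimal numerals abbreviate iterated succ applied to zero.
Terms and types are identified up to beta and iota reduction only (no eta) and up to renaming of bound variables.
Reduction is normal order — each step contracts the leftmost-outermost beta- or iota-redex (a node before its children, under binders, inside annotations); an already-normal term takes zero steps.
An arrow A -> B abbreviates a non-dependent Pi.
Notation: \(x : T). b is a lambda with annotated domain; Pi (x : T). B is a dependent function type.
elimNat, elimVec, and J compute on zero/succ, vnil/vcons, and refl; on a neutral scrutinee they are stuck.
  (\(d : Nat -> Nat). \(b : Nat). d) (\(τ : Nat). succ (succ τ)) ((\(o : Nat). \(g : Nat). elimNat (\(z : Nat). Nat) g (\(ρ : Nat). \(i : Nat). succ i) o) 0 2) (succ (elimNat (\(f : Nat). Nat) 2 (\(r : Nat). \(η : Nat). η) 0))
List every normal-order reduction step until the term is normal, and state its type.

normal-order reduction sequence:
  (\(d : Nat -> Nat). \(b : Nat). d) (\(τ : Nat). succ (succ τ)) ((\(o : Nat). \(g : Nat). elimNat (\(z : Nat). Nat) g (\(ρ : Nat). \(i : Nat). succ i) o) 0 2) (succ (elimNat (\(f : Nat). Nat) 2 (\(r : Nat). \(η : Nat). η) 0))
  ~> (\(d : Nat). \(b : Nat). succ (succ b)) ((\(τ : Nat). \(o : Nat). elimNat (\(g : Nat). Nat) o (\(z : Nat). \(ρ : Nat). succ ρ) τ) 0 2) (succ (elimNat (\(i : Nat). Nat) 2 (\(f : Nat). \(r : Nat). r) 0))
  ~> (\(d : Nat). succ (succ d)) (succ (elimNat (\(b : Nat). Nat) 2 (\(τ : Nat). \(o : Nat). o) 0))
  ~> succ (succ (succ (elimNat (\(d : Nat). Nat) 2 (\(b : Nat). \(τ : Nat). τ) 0)))
  ~> 5
inferred type:
  Nat


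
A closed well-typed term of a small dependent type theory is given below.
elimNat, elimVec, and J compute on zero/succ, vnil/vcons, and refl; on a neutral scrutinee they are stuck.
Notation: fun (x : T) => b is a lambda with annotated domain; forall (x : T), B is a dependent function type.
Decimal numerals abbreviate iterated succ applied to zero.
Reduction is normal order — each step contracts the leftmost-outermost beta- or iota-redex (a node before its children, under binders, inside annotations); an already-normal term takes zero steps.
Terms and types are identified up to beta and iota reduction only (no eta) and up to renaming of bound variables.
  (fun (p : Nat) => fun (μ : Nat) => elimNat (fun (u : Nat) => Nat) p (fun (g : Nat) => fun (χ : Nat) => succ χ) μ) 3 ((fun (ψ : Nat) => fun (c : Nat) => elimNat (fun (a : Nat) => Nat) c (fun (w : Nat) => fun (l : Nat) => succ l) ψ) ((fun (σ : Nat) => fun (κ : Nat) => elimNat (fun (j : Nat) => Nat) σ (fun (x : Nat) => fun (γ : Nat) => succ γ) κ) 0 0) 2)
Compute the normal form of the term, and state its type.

resulting normal form:
  5
the term's type:
  Nat
observation: the first redex contracted is a beta-redex; the normal form is reached in 15 normal-order steps.


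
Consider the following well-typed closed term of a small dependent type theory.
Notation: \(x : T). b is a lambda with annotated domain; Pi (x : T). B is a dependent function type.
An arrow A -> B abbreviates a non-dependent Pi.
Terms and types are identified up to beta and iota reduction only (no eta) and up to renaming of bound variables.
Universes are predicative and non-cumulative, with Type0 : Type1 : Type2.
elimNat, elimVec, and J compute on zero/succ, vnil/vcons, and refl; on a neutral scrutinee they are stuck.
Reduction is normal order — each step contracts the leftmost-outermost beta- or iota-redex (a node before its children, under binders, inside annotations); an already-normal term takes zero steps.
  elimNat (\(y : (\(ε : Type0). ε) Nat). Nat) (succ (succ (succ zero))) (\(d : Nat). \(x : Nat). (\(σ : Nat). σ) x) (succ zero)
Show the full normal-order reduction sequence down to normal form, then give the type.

reduction (normal order):
  elimNat (\(y : (\(ε : Type0). ε) Nat). Nat) (succ (succ (succ zero))) (\(d : Nat). \(x : Nat). (\(σ : Nat). σ) x) (succ zero)
  ~> (\(y : Nat). \(ε : Nat). (\(d : Nat). d) ε) zero (elimNat (\(x : (\(σ : Type0). σ) Nat). Nat) (succ (succ (succ zero))) (\(n : Nat). \(h : Nat). (\(v : Nat). v) h) zero)
  ~> (\(y : Nat). (\(ε : Nat). ε) y) (elimNat (\(d : (\(x : Type0). x) Nat). Nat) (succ (succ (succ zero))) (\(σ : Nat). \(n : Nat). (\(h : Nat). h) n) zero)
  ~> (\(y : Nat). y) (elimNat (\(ε : (\(d : Type0). d) Nat). Nat) (succ (succ (succ zero))) (\(x : Nat). \(σ : Nat). (\(n : Nat). n) σ) zero)
  ~> elimNat (\(y : (\(ε : Type0). ε) Nat). Nat) (succ (succ (succ zero))) (\(d : Nat). \(x : Nat). (\(σ : Nat). σ) x) zero
  ~> succ (succ (succ zero))
type:
  Nat


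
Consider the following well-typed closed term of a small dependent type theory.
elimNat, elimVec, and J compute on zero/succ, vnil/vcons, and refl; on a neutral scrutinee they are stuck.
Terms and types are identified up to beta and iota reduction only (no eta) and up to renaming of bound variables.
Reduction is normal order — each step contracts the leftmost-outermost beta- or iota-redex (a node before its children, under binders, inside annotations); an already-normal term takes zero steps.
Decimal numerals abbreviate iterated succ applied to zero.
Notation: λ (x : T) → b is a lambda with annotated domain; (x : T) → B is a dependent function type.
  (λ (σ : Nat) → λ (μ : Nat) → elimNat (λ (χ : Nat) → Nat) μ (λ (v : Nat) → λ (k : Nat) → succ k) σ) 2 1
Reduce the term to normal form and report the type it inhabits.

resulting normal form:
  3
the term's type:
  Nat


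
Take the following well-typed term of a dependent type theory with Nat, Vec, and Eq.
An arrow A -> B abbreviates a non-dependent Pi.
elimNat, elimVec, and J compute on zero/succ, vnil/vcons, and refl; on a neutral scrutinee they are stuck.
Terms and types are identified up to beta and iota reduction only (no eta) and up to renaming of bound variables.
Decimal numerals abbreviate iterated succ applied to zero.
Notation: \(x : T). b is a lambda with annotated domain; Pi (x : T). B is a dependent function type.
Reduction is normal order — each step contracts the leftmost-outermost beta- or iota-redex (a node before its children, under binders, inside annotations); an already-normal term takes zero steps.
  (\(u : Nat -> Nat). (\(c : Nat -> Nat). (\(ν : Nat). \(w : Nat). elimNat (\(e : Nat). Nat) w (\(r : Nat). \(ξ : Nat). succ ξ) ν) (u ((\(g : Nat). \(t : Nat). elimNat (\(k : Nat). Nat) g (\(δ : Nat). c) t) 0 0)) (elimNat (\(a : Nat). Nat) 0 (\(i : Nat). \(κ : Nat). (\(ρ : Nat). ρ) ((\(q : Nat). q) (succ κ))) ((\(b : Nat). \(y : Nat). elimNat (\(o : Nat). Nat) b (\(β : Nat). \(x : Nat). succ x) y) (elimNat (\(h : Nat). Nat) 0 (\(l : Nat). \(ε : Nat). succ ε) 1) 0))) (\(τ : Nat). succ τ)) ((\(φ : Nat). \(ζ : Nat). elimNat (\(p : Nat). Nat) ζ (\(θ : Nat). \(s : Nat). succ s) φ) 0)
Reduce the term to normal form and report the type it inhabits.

normal form:
  1
inferred type:
  Nat
observation: the leftmost-outermost redex is a beta-redex, and normalization takes 24 steps.


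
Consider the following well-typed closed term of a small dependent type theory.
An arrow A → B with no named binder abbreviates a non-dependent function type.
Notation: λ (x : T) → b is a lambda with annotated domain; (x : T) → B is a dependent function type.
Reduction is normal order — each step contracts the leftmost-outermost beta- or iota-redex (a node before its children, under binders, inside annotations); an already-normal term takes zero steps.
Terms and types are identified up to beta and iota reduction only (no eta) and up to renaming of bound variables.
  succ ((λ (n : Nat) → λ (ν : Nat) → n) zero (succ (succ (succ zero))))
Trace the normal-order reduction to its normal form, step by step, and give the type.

normal-order reduction sequence:
  succ ((λ (n : Nat) → λ (ν : Nat) → n) zero (succ (succ (succ zero))))
  ~> succ ((λ (n : Nat) → zero) (succ (succ (succ zero))))
  ~> succ zero
the term's type:
  Nat


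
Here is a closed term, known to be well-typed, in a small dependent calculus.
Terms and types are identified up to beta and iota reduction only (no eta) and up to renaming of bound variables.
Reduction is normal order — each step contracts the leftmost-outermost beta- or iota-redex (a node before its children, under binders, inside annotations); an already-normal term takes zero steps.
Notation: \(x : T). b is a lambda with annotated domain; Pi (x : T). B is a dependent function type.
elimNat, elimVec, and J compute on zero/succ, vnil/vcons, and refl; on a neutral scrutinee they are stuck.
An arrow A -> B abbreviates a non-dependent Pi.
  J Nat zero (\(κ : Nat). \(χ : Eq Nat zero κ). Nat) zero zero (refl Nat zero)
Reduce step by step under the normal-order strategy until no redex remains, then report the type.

normal-order reduction sequence:
  J Nat zero (\(κ : Nat). \(χ : Eq Nat zero κ). Nat) zero zero (refl Nat zero)
  ~> zero
inferred type:
  Nat


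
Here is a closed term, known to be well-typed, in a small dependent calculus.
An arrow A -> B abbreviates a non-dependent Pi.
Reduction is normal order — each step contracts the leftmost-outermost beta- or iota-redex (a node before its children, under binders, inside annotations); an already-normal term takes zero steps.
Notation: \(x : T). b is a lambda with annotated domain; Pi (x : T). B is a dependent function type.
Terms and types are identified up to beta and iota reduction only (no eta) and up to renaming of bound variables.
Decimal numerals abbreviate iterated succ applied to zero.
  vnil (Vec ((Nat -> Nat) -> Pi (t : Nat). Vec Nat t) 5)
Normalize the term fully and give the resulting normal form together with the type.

normal form:
  vnil (Vec ((Nat -> Nat) -> Pi (t : Nat). Vec Nat t) 5)
inferred type:
  Vec (Vec ((Nat -> Nat) -> Pi (t : Nat). Vec Nat t) 5) 0
observation: the term is already in normal form.


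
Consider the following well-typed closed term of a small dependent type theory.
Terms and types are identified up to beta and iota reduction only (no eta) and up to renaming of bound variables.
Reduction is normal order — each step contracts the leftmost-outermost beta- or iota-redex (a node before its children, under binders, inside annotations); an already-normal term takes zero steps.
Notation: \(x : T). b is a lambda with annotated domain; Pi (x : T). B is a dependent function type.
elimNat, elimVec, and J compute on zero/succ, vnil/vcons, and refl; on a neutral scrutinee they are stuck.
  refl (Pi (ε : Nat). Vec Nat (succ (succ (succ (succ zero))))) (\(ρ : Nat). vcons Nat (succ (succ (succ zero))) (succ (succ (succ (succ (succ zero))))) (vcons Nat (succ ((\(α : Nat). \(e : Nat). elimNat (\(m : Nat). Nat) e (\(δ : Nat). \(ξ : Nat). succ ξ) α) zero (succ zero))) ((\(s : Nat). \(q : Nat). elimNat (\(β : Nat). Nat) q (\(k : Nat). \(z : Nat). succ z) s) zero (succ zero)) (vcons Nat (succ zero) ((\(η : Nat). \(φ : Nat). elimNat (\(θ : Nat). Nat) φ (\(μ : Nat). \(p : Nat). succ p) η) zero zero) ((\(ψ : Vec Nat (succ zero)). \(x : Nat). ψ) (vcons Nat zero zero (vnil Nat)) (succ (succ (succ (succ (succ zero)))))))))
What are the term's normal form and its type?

resulting normal form:
  refl (Pi (ε : Nat). Vec Nat (succ (succ (succ (succ zero))))) (\(ρ : Nat). vcons Nat (succ (succ (succ zero))) (succ (succ (succ (succ (succ zero))))) (vcons Nat (succ (succ zero)) (succ zero) (vcons Nat (succ zero) zero (vcons Nat zero zero (vnil Nat)))))
the term's type:
  Eq (Pi (ε : Nat). Vec Nat (succ (succ (succ (succ zero))))) (\(ρ : Nat). vcons Nat (succ (succ (succ zero))) (succ (succ (succ (succ (succ zero))))) (vcons Nat (succ (succ zero)) (succ zero) (vcons Nat (succ zero) zero (vcons Nat zero zero (vnil Nat))))) (\(α : Nat). vcons Nat (succ (succ (succ zero))) (succ (succ (succ (succ (succ zero))))) (vcons Nat (succ (succ zero)) (succ zero) (vcons Nat (succ zero) zero (vcons Nat zero zero (vnil Nat)))))
observation: 11 normal-order steps normalize the term, beginning with a beta-redex.


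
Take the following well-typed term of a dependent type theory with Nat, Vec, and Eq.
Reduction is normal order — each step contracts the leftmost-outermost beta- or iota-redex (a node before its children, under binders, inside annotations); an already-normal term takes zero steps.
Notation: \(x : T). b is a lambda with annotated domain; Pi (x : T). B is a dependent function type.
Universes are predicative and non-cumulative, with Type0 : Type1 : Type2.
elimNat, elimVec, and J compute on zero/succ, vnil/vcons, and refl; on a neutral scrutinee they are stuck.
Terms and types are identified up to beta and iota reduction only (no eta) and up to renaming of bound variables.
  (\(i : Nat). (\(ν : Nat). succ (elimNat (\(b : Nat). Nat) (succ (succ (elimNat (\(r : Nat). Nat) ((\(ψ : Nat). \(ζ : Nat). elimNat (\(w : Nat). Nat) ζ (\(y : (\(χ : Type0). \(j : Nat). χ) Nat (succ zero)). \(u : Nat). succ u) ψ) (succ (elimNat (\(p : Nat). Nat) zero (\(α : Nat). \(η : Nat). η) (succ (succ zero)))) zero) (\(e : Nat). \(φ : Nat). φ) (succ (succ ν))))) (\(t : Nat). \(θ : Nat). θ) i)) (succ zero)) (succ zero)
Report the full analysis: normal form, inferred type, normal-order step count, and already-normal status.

normal form:
  succ (succ (succ (succ zero)))
inferred type:
  Nat
normal-order step count: 31
already normal: no
first redex: a beta-redex
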